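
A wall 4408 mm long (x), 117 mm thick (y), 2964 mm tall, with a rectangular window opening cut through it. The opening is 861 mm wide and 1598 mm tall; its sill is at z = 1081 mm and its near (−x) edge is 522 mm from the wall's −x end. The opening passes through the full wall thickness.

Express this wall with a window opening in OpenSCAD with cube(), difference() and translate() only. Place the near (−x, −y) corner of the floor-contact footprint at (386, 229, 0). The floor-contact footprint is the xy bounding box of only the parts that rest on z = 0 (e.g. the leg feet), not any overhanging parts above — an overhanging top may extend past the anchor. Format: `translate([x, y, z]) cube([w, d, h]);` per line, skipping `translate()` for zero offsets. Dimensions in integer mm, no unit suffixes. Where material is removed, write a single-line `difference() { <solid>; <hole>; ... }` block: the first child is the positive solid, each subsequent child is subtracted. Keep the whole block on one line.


difference() { translate([386, 229, 0]) cube([4408, 117, 2964]); translate([908, 229, 1081]) cube([861, 117, 1598]); }


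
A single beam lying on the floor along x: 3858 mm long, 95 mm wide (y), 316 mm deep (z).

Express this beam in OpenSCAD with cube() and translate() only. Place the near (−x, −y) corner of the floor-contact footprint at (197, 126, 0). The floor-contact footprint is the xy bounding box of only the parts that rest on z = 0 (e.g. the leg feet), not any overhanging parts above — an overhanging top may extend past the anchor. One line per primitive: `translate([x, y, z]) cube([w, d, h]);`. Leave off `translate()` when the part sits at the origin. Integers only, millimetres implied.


translate([197, 126, 0]) cube([3858, 95, 316]);


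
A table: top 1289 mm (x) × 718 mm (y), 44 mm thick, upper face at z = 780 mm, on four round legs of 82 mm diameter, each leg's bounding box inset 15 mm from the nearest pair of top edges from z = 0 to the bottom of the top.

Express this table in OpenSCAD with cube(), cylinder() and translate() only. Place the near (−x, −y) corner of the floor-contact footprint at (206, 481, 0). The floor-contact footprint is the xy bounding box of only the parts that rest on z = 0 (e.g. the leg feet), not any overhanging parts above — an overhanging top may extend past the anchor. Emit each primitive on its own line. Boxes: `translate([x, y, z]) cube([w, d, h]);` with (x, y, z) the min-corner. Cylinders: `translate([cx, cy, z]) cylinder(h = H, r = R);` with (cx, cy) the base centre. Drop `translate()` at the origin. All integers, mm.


translate([191, 466, 736]) cube([1289, 718, 44]);
translate([247, 522, 0]) cylinder(h = 736, r = 41);
translate([1424, 522, 0]) cylinder(h = 736, r = 41);
translate([247, 1128, 0]) cylinder(h = 736, r = 41);
translate([1424, 1128, 0]) cylinder(h = 736, r = 41);


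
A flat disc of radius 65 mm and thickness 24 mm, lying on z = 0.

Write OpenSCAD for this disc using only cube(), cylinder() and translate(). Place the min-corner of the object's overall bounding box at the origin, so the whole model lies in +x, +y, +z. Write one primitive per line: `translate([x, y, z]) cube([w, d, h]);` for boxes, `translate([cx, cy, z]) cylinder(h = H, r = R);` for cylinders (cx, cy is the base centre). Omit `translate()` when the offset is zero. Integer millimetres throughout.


translate([65, 65, 0]) cylinder(h = 24, r = 65);


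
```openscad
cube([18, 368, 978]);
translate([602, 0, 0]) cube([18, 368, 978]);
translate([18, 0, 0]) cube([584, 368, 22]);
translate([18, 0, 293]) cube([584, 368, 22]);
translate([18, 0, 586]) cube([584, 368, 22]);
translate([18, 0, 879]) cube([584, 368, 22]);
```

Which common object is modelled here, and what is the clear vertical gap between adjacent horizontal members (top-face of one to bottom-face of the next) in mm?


A bookshelf. The clear shelf gap is 271 mm.

Two tall side panels with 4 horizontal boards between them — a bookshelf. The first two shelf undersides are at z = 0 and z = 293; with shelf thickness 22, the clear gap is 293 − 0 − 22 = 271 mm.


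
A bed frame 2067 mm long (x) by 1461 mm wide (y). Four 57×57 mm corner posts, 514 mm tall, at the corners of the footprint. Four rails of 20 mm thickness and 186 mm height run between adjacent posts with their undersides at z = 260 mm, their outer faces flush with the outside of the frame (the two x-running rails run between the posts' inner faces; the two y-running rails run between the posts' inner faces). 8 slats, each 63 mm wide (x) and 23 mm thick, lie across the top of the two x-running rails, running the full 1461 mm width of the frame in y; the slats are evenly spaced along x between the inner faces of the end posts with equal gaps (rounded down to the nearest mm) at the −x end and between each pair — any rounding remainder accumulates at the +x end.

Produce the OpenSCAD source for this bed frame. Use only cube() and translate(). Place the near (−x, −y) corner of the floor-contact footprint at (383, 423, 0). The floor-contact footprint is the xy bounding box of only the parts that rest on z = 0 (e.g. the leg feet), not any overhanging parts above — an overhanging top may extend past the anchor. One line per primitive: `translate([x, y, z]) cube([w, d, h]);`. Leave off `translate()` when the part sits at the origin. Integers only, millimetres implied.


// slat z = rail_z + rail_h = 260 + 186 = 446
// slat gap = ⌊(1953 − 8·63) / 9⌋ = 161
translate([383, 423, 0]) cube([57, 57, 514]);
translate([383, 1827, 0]) cube([57, 57, 514]);
translate([2393, 423, 0]) cube([57, 57, 514]);
translate([2393, 1827, 0]) cube([57, 57, 514]);
translate([440, 423, 260]) cube([1953, 20, 186]);
translate([440, 1864, 260]) cube([1953, 20, 186]);
translate([383, 480, 260]) cube([20, 1347, 186]);
translate([2430, 480, 260]) cube([20, 1347, 186]);
translate([601, 423, 446]) cube([63, 1461, 23]);
translate([825, 423, 446]) cube([63, 1461, 23]);
translate([1049, 423, 446]) cube([63, 1461, 23]);
translate([1273, 423, 446]) cube([63, 1461, 23]);
translate([1497, 423, 446]) cube([63, 1461, 23]);
translate([1721, 423, 446]) cube([63, 1461, 23]);
translate([1945, 423, 446]) cube([63, 1461, 23]);
translate([2169, 423, 446]) cube([63, 1461, 23]);


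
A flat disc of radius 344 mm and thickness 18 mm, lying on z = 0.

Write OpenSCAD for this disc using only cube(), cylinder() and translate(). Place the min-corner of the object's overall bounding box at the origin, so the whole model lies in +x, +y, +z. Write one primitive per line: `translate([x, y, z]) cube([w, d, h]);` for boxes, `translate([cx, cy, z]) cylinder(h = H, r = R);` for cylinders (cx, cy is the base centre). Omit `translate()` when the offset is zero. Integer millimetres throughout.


translate([344, 344, 0]) cylinder(h = 18, r = 344);


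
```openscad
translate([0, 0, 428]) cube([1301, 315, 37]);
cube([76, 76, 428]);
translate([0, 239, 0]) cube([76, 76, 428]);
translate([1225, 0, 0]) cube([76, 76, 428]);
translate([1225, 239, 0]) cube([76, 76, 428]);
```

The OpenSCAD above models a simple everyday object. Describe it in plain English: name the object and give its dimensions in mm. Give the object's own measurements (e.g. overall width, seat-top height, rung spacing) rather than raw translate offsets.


A long wooden bench with a 1301 mm (x) × 315 mm (y) seat, 37 mm thick, its top surface 465 mm above the floor. Four 76 mm square legs at the seat corners, flush with the edges, run from z = 0 to the seat underside.


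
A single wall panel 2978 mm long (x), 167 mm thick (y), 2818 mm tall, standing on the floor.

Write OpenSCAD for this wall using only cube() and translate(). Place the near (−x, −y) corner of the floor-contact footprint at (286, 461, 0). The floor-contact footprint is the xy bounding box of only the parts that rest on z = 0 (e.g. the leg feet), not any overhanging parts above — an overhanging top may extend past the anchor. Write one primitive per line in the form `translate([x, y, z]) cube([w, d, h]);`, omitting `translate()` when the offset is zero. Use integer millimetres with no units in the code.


translate([286, 461, 0]) cube([2978, 167, 2818]);


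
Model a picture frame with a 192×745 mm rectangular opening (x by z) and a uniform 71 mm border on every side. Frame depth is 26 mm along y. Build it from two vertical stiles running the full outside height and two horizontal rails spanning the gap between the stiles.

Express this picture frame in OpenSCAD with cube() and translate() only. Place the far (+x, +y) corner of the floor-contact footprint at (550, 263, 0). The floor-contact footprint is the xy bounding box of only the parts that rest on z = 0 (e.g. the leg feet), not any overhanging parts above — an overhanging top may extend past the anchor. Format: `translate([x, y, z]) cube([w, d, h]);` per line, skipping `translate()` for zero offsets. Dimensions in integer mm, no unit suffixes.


translate([216, 237, 0]) cube([71, 26, 887]);
translate([479, 237, 0]) cube([71, 26, 887]);
translate([287, 237, 0]) cube([192, 26, 71]);
translate([287, 237, 816]) cube([192, 26, 71]);


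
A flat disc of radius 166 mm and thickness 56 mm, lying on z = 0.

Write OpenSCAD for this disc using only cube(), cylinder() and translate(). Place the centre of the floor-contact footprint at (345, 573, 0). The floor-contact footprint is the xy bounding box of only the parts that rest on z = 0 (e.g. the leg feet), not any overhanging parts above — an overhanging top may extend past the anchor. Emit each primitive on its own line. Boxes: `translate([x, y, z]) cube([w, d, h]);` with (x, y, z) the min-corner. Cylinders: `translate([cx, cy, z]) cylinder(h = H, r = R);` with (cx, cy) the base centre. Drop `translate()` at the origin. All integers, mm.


translate([345, 573, 0]) cylinder(h = 56, r = 166);


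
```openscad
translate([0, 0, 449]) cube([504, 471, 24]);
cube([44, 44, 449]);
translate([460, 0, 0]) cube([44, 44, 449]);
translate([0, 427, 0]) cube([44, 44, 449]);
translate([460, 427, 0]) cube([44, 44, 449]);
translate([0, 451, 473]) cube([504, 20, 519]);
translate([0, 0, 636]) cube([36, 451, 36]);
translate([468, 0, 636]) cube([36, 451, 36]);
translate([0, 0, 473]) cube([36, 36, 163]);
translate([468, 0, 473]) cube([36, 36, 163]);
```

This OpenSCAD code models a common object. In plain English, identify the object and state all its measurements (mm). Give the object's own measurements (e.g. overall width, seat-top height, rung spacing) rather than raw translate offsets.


A chair. The seat is a 504×471×24 mm slab with its top at z = 473 mm, on four 44×44 mm corner legs (flush with the seat edges, standing on z = 0). A flat backrest 20 mm thick, 519 mm tall, spans the full seat width and rises from the seat top along its +y edge, rear face flush with the rear of the seat. Two armrests of 36×36 mm section run along each side from the seat's front edge to the front of the backrest, top faces 199 mm above the seat top and outer faces flush with the seat's x-edges; a 36×36 mm post under the front of each armrest stands on the seat at the front corner.


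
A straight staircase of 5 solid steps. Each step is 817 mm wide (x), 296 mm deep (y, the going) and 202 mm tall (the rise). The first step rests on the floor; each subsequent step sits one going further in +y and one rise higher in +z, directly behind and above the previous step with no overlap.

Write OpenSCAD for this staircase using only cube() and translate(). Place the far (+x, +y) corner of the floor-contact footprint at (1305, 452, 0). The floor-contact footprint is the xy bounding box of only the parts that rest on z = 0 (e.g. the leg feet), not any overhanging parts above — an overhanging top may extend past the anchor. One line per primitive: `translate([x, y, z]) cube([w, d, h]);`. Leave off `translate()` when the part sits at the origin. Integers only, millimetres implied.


translate([488, 156, 0]) cube([817, 296, 202]);
translate([488, 452, 202]) cube([817, 296, 202]);
translate([488, 748, 404]) cube([817, 296, 202]);
translate([488, 1044, 606]) cube([817, 296, 202]);
translate([488, 1340, 808]) cube([817, 296, 202]);


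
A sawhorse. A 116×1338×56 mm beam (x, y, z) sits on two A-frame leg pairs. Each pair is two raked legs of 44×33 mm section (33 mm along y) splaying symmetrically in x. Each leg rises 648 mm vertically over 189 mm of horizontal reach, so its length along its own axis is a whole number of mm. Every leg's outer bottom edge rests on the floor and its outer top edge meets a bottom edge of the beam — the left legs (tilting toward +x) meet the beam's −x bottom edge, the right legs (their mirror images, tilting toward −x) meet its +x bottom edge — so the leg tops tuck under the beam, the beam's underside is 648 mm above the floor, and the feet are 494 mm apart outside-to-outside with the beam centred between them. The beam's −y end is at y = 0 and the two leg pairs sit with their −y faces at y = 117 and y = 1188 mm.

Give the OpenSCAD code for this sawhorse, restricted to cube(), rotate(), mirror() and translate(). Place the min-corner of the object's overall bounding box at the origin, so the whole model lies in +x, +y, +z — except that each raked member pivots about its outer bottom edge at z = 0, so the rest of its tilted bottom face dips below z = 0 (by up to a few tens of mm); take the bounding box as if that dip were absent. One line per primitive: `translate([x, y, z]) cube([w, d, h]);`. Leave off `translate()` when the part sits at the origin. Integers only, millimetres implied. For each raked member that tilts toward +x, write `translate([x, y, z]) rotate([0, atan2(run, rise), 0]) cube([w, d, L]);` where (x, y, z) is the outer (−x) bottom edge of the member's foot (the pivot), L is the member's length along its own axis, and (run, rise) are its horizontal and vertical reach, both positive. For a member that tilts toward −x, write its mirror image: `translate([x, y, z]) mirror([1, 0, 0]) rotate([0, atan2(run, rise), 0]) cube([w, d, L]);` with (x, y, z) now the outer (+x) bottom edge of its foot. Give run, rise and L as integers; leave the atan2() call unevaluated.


translate([189, 0, 648]) cube([116, 1338, 56]);
translate([0, 117, 0]) rotate([0, atan2(189, 648), 0]) cube([44, 33, 675]);
translate([494, 117, 0]) mirror([1, 0, 0]) rotate([0, atan2(189, 648), 0]) cube([44, 33, 675]);
translate([0, 1188, 0]) rotate([0, atan2(189, 648), 0]) cube([44, 33, 675]);
translate([494, 1188, 0]) mirror([1, 0, 0]) rotate([0, atan2(189, 648), 0]) cube([44, 33, 675]);


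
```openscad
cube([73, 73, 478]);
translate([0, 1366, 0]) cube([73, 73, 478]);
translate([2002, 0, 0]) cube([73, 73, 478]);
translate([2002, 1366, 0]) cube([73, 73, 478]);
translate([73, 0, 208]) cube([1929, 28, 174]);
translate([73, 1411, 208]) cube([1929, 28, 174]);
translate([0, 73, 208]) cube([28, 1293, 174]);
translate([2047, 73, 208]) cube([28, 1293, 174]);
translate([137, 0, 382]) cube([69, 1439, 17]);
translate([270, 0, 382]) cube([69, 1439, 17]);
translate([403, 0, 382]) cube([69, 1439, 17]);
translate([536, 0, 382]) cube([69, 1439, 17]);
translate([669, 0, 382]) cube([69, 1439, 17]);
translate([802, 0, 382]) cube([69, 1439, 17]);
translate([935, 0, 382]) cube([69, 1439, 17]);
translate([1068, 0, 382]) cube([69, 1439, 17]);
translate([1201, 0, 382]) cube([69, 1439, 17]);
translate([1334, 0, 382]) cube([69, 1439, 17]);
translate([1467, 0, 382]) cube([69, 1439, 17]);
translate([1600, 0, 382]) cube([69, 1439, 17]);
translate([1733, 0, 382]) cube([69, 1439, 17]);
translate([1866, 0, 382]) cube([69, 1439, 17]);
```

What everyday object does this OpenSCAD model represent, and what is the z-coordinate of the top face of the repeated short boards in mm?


A bed frame. The slat-top height is 399 mm.

Four posts, four rails, and a row of slats — a bed frame. Slats sit on the rails at z = 208 + 174 = 382; with slat thickness 17, the top is 399 mm.


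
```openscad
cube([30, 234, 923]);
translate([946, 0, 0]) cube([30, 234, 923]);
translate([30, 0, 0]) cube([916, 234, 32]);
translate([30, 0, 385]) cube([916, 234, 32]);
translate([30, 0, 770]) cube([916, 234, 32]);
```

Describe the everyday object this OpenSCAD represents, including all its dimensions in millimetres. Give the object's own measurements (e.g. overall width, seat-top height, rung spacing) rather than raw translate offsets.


An open bookshelf. Two side panels, each 30 mm thick, 234 mm deep and 923 mm tall, stand 976 mm apart (outside-to-outside). Between them sit 3 shelves, each 32 mm thick and 234 mm deep, spanning the full gap between the sides. The bottom shelf rests on the floor (its underside at z = 0) and the clear gap between one shelf's top and the next shelf's underside is 353 mm.


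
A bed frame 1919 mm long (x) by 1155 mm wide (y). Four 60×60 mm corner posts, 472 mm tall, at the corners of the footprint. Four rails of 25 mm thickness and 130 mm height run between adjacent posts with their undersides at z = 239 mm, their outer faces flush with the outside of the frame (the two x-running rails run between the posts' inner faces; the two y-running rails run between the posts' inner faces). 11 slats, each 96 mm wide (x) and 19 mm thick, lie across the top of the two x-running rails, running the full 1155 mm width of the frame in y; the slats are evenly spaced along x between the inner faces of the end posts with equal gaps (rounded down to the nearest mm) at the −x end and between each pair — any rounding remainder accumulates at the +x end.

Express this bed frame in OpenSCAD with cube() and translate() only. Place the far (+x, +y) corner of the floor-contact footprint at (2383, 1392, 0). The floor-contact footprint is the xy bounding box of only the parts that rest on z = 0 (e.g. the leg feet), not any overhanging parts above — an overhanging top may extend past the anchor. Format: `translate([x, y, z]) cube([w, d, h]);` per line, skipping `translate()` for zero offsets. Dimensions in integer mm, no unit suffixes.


translate([464, 237, 0]) cube([60, 60, 472]);
translate([464, 1332, 0]) cube([60, 60, 472]);
translate([2323, 237, 0]) cube([60, 60, 472]);
translate([2323, 1332, 0]) cube([60, 60, 472]);
translate([524, 237, 239]) cube([1799, 25, 130]);
translate([524, 1367, 239]) cube([1799, 25, 130]);
translate([464, 297, 239]) cube([25, 1035, 130]);
translate([2358, 297, 239]) cube([25, 1035, 130]);
translate([585, 237, 369]) cube([96, 1155, 19]);
translate([742, 237, 369]) cube([96, 1155, 19]);
translate([899, 237, 369]) cube([96, 1155, 19]);
translate([1056, 237, 369]) cube([96, 1155, 19]);
translate([1213, 237, 369]) cube([96, 1155, 19]);
translate([1370, 237, 369]) cube([96, 1155, 19]);
translate([1527, 237, 369]) cube([96, 1155, 19]);
translate([1684, 237, 369]) cube([96, 1155, 19]);
translate([1841, 237, 369]) cube([96, 1155, 19]);
translate([1998, 237, 369]) cube([96, 1155, 19]);
translate([2155, 237, 369]) cube([96, 1155, 19]);


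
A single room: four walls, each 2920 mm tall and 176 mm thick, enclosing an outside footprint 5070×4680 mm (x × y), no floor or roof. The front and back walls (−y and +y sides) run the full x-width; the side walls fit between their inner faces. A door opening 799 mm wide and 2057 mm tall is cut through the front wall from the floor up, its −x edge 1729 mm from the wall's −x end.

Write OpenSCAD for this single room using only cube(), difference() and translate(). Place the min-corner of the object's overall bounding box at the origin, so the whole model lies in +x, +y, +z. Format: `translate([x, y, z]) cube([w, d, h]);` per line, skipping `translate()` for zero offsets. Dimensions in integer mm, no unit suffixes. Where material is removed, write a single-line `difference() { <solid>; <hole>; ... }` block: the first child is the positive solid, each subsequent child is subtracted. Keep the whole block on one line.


difference() { cube([5070, 176, 2920]); translate([1729, 0, 0]) cube([799, 176, 2057]); }
translate([0, 4504, 0]) cube([5070, 176, 2920]);
translate([0, 176, 0]) cube([176, 4328, 2920]);
translate([4894, 176, 0]) cube([176, 4328, 2920]);


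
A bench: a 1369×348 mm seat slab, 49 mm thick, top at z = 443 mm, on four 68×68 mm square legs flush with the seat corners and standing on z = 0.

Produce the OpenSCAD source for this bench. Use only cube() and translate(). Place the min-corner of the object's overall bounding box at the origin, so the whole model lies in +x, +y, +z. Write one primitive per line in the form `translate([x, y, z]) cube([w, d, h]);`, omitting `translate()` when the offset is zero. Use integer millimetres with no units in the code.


translate([0, 0, 394]) cube([1369, 348, 49]);
cube([68, 68, 394]);
translate([0, 280, 0]) cube([68, 68, 394]);
translate([1301, 0, 0]) cube([68, 68, 394]);
translate([1301, 280, 0]) cube([68, 68, 394]);


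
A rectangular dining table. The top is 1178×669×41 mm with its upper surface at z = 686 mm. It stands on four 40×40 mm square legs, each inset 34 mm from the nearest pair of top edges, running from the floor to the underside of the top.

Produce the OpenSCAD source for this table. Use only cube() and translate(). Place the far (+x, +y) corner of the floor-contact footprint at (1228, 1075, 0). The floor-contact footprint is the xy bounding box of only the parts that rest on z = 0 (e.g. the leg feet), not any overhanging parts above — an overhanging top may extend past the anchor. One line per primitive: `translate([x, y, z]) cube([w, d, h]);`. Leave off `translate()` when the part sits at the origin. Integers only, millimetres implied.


translate([84, 440, 645]) cube([1178, 669, 41]);
translate([118, 474, 0]) cube([40, 40, 645]);
translate([1188, 474, 0]) cube([40, 40, 645]);
translate([118, 1035, 0]) cube([40, 40, 645]);
translate([1188, 1035, 0]) cube([40, 40, 645]);


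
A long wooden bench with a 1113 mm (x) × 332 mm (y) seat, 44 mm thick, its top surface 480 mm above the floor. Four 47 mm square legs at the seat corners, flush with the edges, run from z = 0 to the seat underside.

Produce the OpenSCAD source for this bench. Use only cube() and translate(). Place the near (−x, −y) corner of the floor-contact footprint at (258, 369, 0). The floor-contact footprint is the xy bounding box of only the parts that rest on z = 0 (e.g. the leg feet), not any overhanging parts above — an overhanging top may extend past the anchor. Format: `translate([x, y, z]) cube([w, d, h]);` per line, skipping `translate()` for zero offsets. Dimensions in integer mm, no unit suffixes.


// leg_h = 480 − 44 = 436
translate([258, 369, 436]) cube([1113, 332, 44]);
translate([258, 369, 0]) cube([47, 47, 436]);
translate([258, 654, 0]) cube([47, 47, 436]);
translate([1324, 369, 0]) cube([47, 47, 436]);
translate([1324, 654, 0]) cube([47, 47, 436]);


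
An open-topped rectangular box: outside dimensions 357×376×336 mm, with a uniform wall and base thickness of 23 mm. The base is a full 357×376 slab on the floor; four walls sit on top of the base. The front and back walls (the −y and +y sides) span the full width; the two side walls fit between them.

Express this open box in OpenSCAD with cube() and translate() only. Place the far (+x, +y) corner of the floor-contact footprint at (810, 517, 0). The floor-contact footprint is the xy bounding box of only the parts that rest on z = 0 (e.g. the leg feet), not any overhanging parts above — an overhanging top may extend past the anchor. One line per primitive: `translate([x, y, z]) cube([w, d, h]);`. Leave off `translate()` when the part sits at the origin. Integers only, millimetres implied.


translate([453, 141, 0]) cube([357, 376, 23]);
translate([453, 141, 23]) cube([357, 23, 313]);
translate([453, 494, 23]) cube([357, 23, 313]);
translate([453, 164, 23]) cube([23, 330, 313]);
translate([787, 164, 23]) cube([23, 330, 313]);


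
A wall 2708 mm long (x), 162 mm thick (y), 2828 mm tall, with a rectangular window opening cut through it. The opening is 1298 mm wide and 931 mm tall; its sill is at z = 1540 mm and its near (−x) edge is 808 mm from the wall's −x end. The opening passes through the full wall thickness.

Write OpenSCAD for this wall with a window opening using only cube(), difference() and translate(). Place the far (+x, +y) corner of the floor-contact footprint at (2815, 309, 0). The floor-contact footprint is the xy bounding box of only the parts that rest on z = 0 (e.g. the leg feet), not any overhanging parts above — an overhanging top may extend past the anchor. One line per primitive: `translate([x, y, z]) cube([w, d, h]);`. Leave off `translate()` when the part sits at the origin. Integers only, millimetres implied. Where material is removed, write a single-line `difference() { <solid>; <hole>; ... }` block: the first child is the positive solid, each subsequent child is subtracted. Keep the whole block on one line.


difference() { translate([107, 147, 0]) cube([2708, 162, 2828]); translate([915, 147, 1540]) cube([1298, 162, 931]); }


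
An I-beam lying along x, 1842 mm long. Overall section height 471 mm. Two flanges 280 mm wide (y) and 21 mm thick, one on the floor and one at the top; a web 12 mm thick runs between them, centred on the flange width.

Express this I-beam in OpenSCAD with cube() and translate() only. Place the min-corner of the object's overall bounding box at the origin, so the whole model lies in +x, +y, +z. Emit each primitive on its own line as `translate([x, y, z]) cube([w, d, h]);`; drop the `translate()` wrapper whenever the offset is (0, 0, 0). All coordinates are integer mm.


cube([1842, 280, 21]);
translate([0, 134, 21]) cube([1842, 12, 429]);
translate([0, 0, 450]) cube([1842, 280, 21]);


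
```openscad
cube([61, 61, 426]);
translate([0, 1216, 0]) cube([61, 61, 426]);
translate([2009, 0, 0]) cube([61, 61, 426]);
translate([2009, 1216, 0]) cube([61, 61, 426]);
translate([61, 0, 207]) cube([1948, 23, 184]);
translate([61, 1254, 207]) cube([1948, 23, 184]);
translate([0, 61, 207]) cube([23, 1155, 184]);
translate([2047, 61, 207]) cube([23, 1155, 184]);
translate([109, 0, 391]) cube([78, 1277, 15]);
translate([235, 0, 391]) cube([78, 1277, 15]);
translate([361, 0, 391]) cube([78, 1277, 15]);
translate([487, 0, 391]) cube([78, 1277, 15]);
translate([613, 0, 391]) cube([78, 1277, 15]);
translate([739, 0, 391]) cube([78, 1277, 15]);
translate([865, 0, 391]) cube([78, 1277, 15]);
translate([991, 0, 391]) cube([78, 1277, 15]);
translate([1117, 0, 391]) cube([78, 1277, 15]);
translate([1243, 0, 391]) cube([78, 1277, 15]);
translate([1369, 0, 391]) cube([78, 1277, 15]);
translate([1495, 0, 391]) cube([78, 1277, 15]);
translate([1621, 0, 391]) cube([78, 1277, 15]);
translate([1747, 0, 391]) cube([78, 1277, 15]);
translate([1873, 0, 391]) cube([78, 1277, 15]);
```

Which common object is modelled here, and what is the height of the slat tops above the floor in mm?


A bed frame. The slat-top height is 406 mm.

Four posts, four rails, and a row of slats — a bed frame. Slats sit on the rails at z = 207 + 184 = 391; with slat thickness 15, the top is 406 mm.


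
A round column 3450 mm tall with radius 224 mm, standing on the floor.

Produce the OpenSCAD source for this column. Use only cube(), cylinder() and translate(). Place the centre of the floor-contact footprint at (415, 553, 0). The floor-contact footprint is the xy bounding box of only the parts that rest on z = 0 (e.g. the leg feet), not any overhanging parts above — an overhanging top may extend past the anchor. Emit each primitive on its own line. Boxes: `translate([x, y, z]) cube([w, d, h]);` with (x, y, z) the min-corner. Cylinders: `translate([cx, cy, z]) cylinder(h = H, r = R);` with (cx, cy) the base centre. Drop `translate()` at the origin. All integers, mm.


translate([415, 553, 0]) cylinder(h = 3450, r = 224);


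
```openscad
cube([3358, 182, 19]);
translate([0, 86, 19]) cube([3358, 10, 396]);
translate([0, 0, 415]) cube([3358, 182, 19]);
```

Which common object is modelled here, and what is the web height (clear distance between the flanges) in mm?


An I-beam. The web height is 396 mm.

Two wide flanges with a thin centred web — an I-beam. Overall 434 mm minus two 19 mm flanges gives a web of 434 − 2·19 = 396 mm.


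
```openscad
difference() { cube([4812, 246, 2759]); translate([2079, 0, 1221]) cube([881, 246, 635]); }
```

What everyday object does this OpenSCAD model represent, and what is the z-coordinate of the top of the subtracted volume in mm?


A wall with a window opening. The window head height is 1856 mm.

A wall with a rectangular opening subtracted — a window. Sill at z = 1221, opening 635 mm tall, so the head is at 1221 + 635 = 1856 mm.


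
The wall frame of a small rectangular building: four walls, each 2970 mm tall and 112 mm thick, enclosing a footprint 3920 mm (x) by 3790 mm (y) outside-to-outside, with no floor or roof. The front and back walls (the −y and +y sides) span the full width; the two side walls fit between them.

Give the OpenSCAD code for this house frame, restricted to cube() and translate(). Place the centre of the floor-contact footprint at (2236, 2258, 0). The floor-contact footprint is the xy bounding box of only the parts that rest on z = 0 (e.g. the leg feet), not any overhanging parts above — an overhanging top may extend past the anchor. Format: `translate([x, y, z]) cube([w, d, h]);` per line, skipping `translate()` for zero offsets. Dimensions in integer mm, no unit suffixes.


translate([276, 363, 0]) cube([3920, 112, 2970]);
translate([276, 4041, 0]) cube([3920, 112, 2970]);
translate([276, 475, 0]) cube([112, 3566, 2970]);
translate([4084, 475, 0]) cube([112, 3566, 2970]);


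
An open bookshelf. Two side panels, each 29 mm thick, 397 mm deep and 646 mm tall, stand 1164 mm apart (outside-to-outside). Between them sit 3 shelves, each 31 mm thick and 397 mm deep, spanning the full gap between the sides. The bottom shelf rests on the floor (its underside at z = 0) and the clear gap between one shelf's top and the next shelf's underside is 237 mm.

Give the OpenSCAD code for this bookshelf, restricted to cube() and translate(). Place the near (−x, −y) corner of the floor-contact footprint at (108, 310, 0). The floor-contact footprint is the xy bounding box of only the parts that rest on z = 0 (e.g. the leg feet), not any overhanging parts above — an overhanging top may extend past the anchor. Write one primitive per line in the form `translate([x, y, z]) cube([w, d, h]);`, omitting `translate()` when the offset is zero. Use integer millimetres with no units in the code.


translate([108, 310, 0]) cube([29, 397, 646]);
translate([1243, 310, 0]) cube([29, 397, 646]);
translate([137, 310, 0]) cube([1106, 397, 31]);
translate([137, 310, 268]) cube([1106, 397, 31]);
translate([137, 310, 536]) cube([1106, 397, 31]);


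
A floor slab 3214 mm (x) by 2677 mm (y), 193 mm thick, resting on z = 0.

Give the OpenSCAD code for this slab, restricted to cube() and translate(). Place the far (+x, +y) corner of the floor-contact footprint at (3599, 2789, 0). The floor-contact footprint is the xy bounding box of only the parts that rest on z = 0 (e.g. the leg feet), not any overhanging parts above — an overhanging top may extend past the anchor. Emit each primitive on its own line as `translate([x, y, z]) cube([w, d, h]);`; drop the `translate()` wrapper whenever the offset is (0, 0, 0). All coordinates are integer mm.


translate([385, 112, 0]) cube([3214, 2677, 193]);


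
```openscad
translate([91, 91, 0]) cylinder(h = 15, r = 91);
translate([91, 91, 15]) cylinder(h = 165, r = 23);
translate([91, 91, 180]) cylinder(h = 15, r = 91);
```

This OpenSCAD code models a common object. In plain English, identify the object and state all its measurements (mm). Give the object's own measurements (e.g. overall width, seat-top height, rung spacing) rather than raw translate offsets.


A spool: two coaxial disc flanges of radius 91 mm and thickness 15 mm, joined by a core cylinder of radius 23 mm and height 165 mm. The lower flange rests on z = 0 and the three cylinders share a vertical axis.


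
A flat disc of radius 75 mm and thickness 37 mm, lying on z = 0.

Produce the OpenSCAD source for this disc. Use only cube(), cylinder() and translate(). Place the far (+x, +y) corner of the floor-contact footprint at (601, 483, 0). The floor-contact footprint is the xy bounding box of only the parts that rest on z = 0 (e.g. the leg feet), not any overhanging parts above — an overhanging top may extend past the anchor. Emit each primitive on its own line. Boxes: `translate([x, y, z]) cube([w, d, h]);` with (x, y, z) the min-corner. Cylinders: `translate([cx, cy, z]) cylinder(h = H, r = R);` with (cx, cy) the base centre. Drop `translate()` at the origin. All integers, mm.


translate([526, 408, 0]) cylinder(h = 37, r = 75);


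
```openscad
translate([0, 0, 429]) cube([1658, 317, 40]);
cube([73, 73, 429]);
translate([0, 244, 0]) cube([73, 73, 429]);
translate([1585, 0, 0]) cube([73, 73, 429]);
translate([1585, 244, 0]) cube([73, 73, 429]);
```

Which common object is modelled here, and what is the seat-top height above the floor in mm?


A bench. The seat-top height is 469 mm.

A long slab on four corner posts — a bench. The slab sits at z = 429 with thickness 40, so the top is 429 + 40 = 469 mm.


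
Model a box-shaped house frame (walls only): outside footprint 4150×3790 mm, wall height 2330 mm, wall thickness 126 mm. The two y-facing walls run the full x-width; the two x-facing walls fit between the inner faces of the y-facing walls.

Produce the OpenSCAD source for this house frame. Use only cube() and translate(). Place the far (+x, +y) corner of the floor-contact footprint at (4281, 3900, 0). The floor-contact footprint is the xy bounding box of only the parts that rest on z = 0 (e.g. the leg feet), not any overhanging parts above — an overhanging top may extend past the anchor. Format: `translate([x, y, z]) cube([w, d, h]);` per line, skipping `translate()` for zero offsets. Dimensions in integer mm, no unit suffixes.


translate([131, 110, 0]) cube([4150, 126, 2330]);
translate([131, 3774, 0]) cube([4150, 126, 2330]);
translate([131, 236, 0]) cube([126, 3538, 2330]);
translate([4155, 236, 0]) cube([126, 3538, 2330]);


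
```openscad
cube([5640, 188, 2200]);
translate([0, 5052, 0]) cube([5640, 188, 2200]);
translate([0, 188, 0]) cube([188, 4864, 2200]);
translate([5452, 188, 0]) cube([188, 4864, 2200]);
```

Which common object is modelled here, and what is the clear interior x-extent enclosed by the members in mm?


A house (or room) frame. The interior width is 5264 mm.

Four 2200 mm walls enclosing a rectangle with no floor or roof — a room or house frame. Outside width is 5640 mm and wall thickness is 188 mm, so the interior width is 5640 − 2 × 188 = 5264 mm.


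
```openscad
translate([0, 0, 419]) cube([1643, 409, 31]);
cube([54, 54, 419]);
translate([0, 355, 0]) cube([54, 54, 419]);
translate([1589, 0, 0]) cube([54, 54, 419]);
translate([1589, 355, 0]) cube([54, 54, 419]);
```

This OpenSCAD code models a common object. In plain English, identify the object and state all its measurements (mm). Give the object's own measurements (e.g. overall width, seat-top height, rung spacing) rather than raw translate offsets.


A bench: a 1643×409 mm seat slab, 31 mm thick, top at z = 450 mm, on four 54×54 mm square legs flush with the seat corners and standing on z = 0.


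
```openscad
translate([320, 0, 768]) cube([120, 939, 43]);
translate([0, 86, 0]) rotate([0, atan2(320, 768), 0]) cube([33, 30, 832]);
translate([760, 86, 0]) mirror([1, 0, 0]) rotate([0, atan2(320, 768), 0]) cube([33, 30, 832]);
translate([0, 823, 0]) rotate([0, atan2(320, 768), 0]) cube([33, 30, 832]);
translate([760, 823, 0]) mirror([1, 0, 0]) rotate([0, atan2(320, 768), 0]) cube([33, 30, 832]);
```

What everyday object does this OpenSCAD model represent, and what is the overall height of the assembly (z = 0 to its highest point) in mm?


A sawhorse. The overall height is 811 mm.

A beam across two mirrored pairs of raked legs — a sawhorse. The beam's underside is at z = 768 (matching the legs' vertical rise in atan2(320, 768)) and the beam is 43 mm tall, so its top is at 768 + 43 = 811 mm. The raked legs top out at the beam's underside, so that is the highest point.


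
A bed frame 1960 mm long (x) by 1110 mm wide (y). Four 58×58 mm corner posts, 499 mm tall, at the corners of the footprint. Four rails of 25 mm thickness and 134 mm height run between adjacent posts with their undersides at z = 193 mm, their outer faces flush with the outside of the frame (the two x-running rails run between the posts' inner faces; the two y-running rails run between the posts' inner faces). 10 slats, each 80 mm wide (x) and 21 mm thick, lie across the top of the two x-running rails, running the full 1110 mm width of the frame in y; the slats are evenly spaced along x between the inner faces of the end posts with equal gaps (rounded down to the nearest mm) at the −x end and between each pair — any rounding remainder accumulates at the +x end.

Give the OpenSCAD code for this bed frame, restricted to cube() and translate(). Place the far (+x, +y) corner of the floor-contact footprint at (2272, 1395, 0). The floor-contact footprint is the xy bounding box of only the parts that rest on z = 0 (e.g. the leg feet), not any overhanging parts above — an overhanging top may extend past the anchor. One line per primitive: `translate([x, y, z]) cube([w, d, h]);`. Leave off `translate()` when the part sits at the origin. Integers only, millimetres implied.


translate([312, 285, 0]) cube([58, 58, 499]);
translate([312, 1337, 0]) cube([58, 58, 499]);
translate([2214, 285, 0]) cube([58, 58, 499]);
translate([2214, 1337, 0]) cube([58, 58, 499]);
translate([370, 285, 193]) cube([1844, 25, 134]);
translate([370, 1370, 193]) cube([1844, 25, 134]);
translate([312, 343, 193]) cube([25, 994, 134]);
translate([2247, 343, 193]) cube([25, 994, 134]);
translate([464, 285, 327]) cube([80, 1110, 21]);
translate([638, 285, 327]) cube([80, 1110, 21]);
translate([812, 285, 327]) cube([80, 1110, 21]);
translate([986, 285, 327]) cube([80, 1110, 21]);
translate([1160, 285, 327]) cube([80, 1110, 21]);
translate([1334, 285, 327]) cube([80, 1110, 21]);
translate([1508, 285, 327]) cube([80, 1110, 21]);
translate([1682, 285, 327]) cube([80, 1110, 21]);
translate([1856, 285, 327]) cube([80, 1110, 21]);
translate([2030, 285, 327]) cube([80, 1110, 21]);


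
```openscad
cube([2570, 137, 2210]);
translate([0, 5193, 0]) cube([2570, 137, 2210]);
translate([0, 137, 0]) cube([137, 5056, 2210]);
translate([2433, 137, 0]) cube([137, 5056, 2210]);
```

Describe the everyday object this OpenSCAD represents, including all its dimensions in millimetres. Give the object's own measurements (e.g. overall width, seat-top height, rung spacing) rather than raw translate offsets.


The wall frame of a small rectangular building: four walls, each 2210 mm tall and 137 mm thick, enclosing a footprint 2570 mm (x) by 5330 mm (y) outside-to-outside, with no floor or roof. The front and back walls (the −y and +y sides) span the full width; the two side walls fit between them.


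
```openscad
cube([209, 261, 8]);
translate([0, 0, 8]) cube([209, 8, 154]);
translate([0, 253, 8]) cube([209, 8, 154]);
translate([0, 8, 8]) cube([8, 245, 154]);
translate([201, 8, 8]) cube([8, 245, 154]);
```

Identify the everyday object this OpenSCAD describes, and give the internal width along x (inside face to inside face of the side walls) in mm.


An open box. The internal width is 193 mm.

A 209×261 base slab with four walls standing on it — an open box. The base is 209 mm wide and the walls are 8 mm thick, so the internal width is 209 − 2 × 8 = 193 mm.


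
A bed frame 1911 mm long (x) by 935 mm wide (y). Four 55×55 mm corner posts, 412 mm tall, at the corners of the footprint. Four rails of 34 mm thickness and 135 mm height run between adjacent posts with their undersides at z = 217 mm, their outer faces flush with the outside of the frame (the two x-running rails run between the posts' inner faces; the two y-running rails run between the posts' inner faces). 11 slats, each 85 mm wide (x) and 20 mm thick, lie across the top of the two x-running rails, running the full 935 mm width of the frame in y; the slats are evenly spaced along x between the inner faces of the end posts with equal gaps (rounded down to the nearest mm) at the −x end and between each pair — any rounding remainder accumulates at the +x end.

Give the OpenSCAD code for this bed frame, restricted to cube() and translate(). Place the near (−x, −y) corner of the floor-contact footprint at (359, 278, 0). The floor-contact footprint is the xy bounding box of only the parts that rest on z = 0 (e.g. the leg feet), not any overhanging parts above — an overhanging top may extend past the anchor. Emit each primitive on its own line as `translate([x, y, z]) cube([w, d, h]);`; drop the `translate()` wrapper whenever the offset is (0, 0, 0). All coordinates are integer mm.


// slat z = rail_z + rail_h = 217 + 135 = 352
// slat gap = ⌊(1801 − 11·85) / 12⌋ = 72
translate([359, 278, 0]) cube([55, 55, 412]);
translate([359, 1158, 0]) cube([55, 55, 412]);
translate([2215, 278, 0]) cube([55, 55, 412]);
translate([2215, 1158, 0]) cube([55, 55, 412]);
translate([414, 278, 217]) cube([1801, 34, 135]);
translate([414, 1179, 217]) cube([1801, 34, 135]);
translate([359, 333, 217]) cube([34, 825, 135]);
translate([2236, 333, 217]) cube([34, 825, 135]);
translate([486, 278, 352]) cube([85, 935, 20]);
translate([643, 278, 352]) cube([85, 935, 20]);
translate([800, 278, 352]) cube([85, 935, 20]);
translate([957, 278, 352]) cube([85, 935, 20]);
translate([1114, 278, 352]) cube([85, 935, 20]);
translate([1271, 278, 352]) cube([85, 935, 20]);
translate([1428, 278, 352]) cube([85, 935, 20]);
translate([1585, 278, 352]) cube([85, 935, 20]);
translate([1742, 278, 352]) cube([85, 935, 20]);
translate([1899, 278, 352]) cube([85, 935, 20]);
translate([2056, 278, 352]) cube([85, 935, 20]);
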